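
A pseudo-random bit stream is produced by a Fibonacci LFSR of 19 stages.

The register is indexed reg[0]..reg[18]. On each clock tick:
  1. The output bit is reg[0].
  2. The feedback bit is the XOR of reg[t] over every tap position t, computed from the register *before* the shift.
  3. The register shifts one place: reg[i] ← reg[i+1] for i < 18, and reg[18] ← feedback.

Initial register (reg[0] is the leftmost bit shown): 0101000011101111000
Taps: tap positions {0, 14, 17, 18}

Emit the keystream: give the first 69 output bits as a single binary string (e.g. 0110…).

010100001110111100011000101000001000010000101010101100011011101110111

step | reg (before) | out | fb
   0 | 0101000011101111000 | 0 | 1
   1 | 1010000111011110001 | 1 | 1
   2 | 0100001110111100011 | 0 | 0
   3 | 1000011101111000110 | 1 | 0
   4 | 0000111011110001100 | 0 | 0
   5 | 0001110111100011000 | 0 | 1
   6 | 0011101111000110001 | 0 | 0
   7 | 0111011110001100010 | 0 | 1
   8 | 1110111100011000101 | 1 | 0
   9 | 1101111000110001010 | 1 | 0
  10 | 1011110001100010100 | 1 | 0
  11 | 0111100011000101000 | 0 | 0
  12 | 1111000110001010000 | 1 | 0
  13 | 1110001100010100000 | 1 | 1
  14 | 1100011000101000001 | 1 | 0
  15 | 1000110001010000010 | 1 | 0
  16 | 0001100010100000100 | 0 | 0
  17 | 0011000101000001000 | 0 | 0
  18 | 0110001010000010000 | 0 | 1
  19 | 1100010100000100001 | 1 | 0
  20 | 1000101000001000010 | 1 | 0
  21 | 0001010000010000100 | 0 | 0
  22 | 0010100000100001000 | 0 | 0
  23 | 0101000001000010000 | 0 | 1
  24 | 1010000010000100001 | 1 | 0
  25 | 0100000100001000010 | 0 | 1
  26 | 1000001000010000101 | 1 | 0
  27 | 0000010000100001010 | 0 | 1
  28 | 0000100001000010101 | 0 | 0
  29 | 0001000010000101010 | 0 | 1
  30 | 0010000100001010101 | 0 | 0
  31 | 0100001000010101010 | 0 | 1
  32 | 1000010000101010101 | 1 | 1
  33 | 0000100001010101011 | 0 | 0
  34 | 0001000010101010110 | 0 | 0
  35 | 0010000101010101100 | 0 | 0
  36 | 0100001010101011000 | 0 | 1
  37 | 1000010101010110001 | 1 | 1
  38 | 0000101010101100011 | 0 | 0
  39 | 0001010101011000110 | 0 | 1
  40 | 0010101010110001101 | 0 | 1
  41 | 0101010101100011011 | 0 | 1
  42 | 1010101011000110111 | 1 | 0
  43 | 0101010110001101110 | 0 | 1
  44 | 1010101100011011101 | 1 | 1
  45 | 0101011000110111011 | 0 | 1
  46 | 1010110001101110111 | 1 | 0
  47 | 0101100011011101110 | 0 | 1
  48 | 1011000110111011101 | 1 | 1
  49 | 0110001101110111011 | 0 | 1
  50 | 1100011011101110111 | 1 | 0
  51 | 1000110111011101110 | 1 | 0
  52 | 0001101110111011100 | 0 | 1
  53 | 0011011101110111001 | 0 | 0
  54 | 0110111011101110010 | 0 | 0
  55 | 1101110111011100100 | 1 | 1
  56 | 1011101110111001001 | 1 | 0
  57 | 0111011101110010010 | 0 | 0
  58 | 1110111011100100100 | 1 | 1
  59 | 1101110111001001001 | 1 | 0
  60 | 1011101110010010010 | 1 | 1
  61 | 0111011100100100101 | 0 | 1
  62 | 1110111001001001011 | 1 | 1
  63 | 1101110010010010111 | 1 | 0
  64 | 1011100100100101110 | 1 | 0
  65 | 0111001001001011100 | 0 | 1
  66 | 1110010010010111001 | 1 | 1
  67 | 1100100100101110011 | 1 | 0
  68 | 1001001001011100110 | 1 | 0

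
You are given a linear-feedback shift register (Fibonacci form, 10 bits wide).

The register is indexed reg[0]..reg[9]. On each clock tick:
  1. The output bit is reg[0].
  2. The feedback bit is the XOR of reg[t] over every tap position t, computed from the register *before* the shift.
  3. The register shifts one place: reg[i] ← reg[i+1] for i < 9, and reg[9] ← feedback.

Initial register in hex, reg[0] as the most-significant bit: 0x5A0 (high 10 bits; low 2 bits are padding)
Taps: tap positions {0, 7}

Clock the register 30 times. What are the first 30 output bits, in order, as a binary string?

k : reg_k → out_k, fb_k
0: 0101101000 → 0, fb=0
1: 1011010000 → 1, fb=1
2: 0110100001 → 0, fb=0
3: 1101000010 → 1, fb=1
4: 1010000101 → 1, fb=0
5: 0100001010 → 0, fb=0
6: 1000010100 → 1, fb=0
7: 0000101000 → 0, fb=0
8: 0001010000 → 0, fb=0
9: 0010100000 → 0, fb=0
10: 0101000000 → 0, fb=0
11: 1010000000 → 1, fb=1
12: 0100000001 → 0, fb=0
13: 1000000010 → 1, fb=1
14: 0000000101 → 0, fb=1
15: 0000001011 → 0, fb=0
16: 0000010110 → 0, fb=1
17: 0000101101 → 0, fb=1
18: 0001011011 → 0, fb=0
19: 0010110110 → 0, fb=1
20: 0101101101 → 0, fb=1
21: 1011011011 → 1, fb=1
22: 0110110111 → 0, fb=1
23: 1101101111 → 1, fb=0
24: 1011011110 → 1, fb=0
25: 0110111100 → 0, fb=1
26: 1101111001 → 1, fb=1
27: 1011110011 → 1, fb=1
28: 0111100111 → 0, fb=1
29: 1111001111 → 1, fb=0

010110100001010000000101101101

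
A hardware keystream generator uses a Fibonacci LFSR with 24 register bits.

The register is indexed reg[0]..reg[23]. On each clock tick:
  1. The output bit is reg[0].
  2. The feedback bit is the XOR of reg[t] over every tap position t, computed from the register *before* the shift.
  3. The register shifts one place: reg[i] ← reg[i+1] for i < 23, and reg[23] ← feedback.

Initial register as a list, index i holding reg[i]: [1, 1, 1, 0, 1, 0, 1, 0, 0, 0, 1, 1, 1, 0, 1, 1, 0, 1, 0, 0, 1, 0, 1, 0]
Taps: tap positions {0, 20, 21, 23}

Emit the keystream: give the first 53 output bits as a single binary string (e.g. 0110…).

11101010001110110100101000001101100111100100010010011

step | reg (before) | out | fb
   0 | 111010100011101101001010 | 1 | 0
   1 | 110101000111011010010100 | 1 | 0
   2 | 101010001110110100101000 | 1 | 0
   3 | 010100011101101001010000 | 0 | 0
   4 | 101000111011010010100000 | 1 | 1
   5 | 010001110110100101000001 | 0 | 1
   6 | 100011101101001010000011 | 1 | 0
   7 | 000111011010010100000110 | 0 | 1
   8 | 001110110100101000001101 | 0 | 1
   9 | 011101101001010000011011 | 0 | 0
  10 | 111011010010100000110110 | 1 | 0
  11 | 110110100101000001101100 | 1 | 1
  12 | 101101001010000011011001 | 1 | 1
  13 | 011010010100000110110011 | 0 | 1
  14 | 110100101000001101100111 | 1 | 1
  15 | 101001010000011011001111 | 1 | 0
  16 | 010010100000110110011110 | 0 | 0
  17 | 100101000001101100111100 | 1 | 1
  18 | 001010000011011001111001 | 0 | 0
  19 | 010100000110110011110010 | 0 | 0
  20 | 101000001101100111100100 | 1 | 0
  21 | 010000011011001111001000 | 0 | 1
  22 | 100000110110011110010001 | 1 | 0
  23 | 000001101100111100100010 | 0 | 0
  24 | 000011011001111001000100 | 0 | 1
  25 | 000110110011110010001001 | 0 | 0
  26 | 001101100111100100010010 | 0 | 0
  27 | 011011001111001000100100 | 0 | 1
  28 | 110110011110010001001001 | 1 | 1
  29 | 101100111100100010010011 | 1 | 0
  30 | 011001111001000100100110 | 0 | 1
  31 | 110011110010001001001101 | 1 | 0
  32 | 100111100100010010011010 | 1 | 0
  33 | 001111001000100100110100 | 0 | 1
  34 | 011110010001001001101001 | 0 | 0
  35 | 111100100010010011010010 | 1 | 1
  36 | 111001000100100110100101 | 1 | 1
  37 | 110010001001001101001011 | 1 | 1
  38 | 100100010010011010010111 | 1 | 1
  39 | 001000100100110100101111 | 0 | 1
  40 | 010001001001101001011111 | 0 | 1
  41 | 100010010011010010111111 | 1 | 0
  42 | 000100100110100101111110 | 0 | 0
  43 | 001001001101001011111100 | 0 | 0
  44 | 010010011010010111111000 | 0 | 1
  45 | 100100110100101111110001 | 1 | 0
  46 | 001001101001011111100010 | 0 | 0
  47 | 010011010010111111000100 | 0 | 1
  48 | 100110100101111110001001 | 1 | 1
  49 | 001101001011111100010011 | 0 | 1
  50 | 011010010111111000100111 | 0 | 0
  51 | 110100101111110001001110 | 1 | 1
  52 | 101001011111100010011101 | 1 | 0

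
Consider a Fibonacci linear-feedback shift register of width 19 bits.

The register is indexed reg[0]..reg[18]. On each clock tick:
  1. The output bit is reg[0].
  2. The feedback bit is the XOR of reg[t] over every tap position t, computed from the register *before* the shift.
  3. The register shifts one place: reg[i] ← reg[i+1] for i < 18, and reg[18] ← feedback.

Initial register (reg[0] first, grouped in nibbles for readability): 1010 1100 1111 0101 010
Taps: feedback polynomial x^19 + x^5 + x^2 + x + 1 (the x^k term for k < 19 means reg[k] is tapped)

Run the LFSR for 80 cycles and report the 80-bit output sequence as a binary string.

10101100111101010101101100001100001111000001010001100110110111000011110101110010

k : reg_k → out_k, fb_k
0: 1010110011110101010 → 1, fb=1
1: 0101100111101010101 → 0, fb=1
2: 1011001111010101011 → 1, fb=0
3: 0110011110101010110 → 0, fb=1
4: 1100111101010101101 → 1, fb=1
5: 1001111010101011011 → 1, fb=0
6: 0011110101010110110 → 0, fb=0
7: 0111101010101101100 → 0, fb=0
8: 1111010101011011000 → 1, fb=0
9: 1110101010110110000 → 1, fb=1
10: 1101010101101100001 → 1, fb=1
11: 1010101011011000011 → 1, fb=0
12: 0101010110110000110 → 0, fb=0
13: 1010101101100001100 → 1, fb=0
14: 0101011011000011000 → 0, fb=0
15: 1010110110000110000 → 1, fb=1
16: 0101101100001100001 → 0, fb=1
17: 1011011000011000011 → 1, fb=1
18: 0110110000110000111 → 0, fb=1
19: 1101100001100001111 → 1, fb=0
20: 1011000011000011110 → 1, fb=0
21: 0110000110000111100 → 0, fb=0
22: 1100001100001111000 → 1, fb=0
23: 1000011000011110000 → 1, fb=0
24: 0000110000111100000 → 0, fb=1
25: 0001100001111000001 → 0, fb=0
26: 0011000011110000010 → 0, fb=1
27: 0110000111100000101 → 0, fb=0
28: 1100001111000001010 → 1, fb=0
29: 1000011110000010100 → 1, fb=0
30: 0000111100000101000 → 0, fb=1
31: 0001111000001010001 → 0, fb=1
32: 0011110000010100011 → 0, fb=0
33: 0111100000101000110 → 0, fb=0
34: 1111000001010001100 → 1, fb=1
35: 1110000010100011001 → 1, fb=1
36: 1100000101000110011 → 1, fb=0
37: 1000001010001100110 → 1, fb=1
38: 0000010100011001101 → 0, fb=1
39: 0000101000110011011 → 0, fb=0
40: 0001010001100110110 → 0, fb=1
41: 0010100011001101101 → 0, fb=1
42: 0101000110011011011 → 0, fb=1
43: 1010001100110110111 → 1, fb=0
44: 0100011001101101110 → 0, fb=0
45: 1000110011011011100 → 1, fb=0
46: 0001100110110111000 → 0, fb=0
47: 0011001101101110000 → 0, fb=1
48: 0110011011011100001 → 0, fb=1
49: 1100110110111000011 → 1, fb=1
50: 1001101101110000111 → 1, fb=1
51: 0011011011100001111 → 0, fb=0
52: 0110110111000011110 → 0, fb=1
53: 1101101110000111101 → 1, fb=0
54: 1011011100001111010 → 1, fb=1
55: 0110111000011110101 → 0, fb=1
56: 1101110000111101011 → 1, fb=1
57: 1011100001111010111 → 1, fb=0
58: 0111000011110101110 → 0, fb=0
59: 1110000111101011100 → 1, fb=1
60: 1100001111010111001 → 1, fb=0
61: 1000011110101110010 → 1, fb=0
62: 0000111101011100100 → 0, fb=1
63: 0001111010111001001 → 0, fb=1
64: 0011110101110010011 → 0, fb=0
65: 0111101011100100110 → 0, fb=0
66: 1111010111001001100 → 1, fb=0
67: 1110101110010011000 → 1, fb=1
68: 1101011100100110001 → 1, fb=1
69: 1010111001001100011 → 1, fb=1
70: 0101110010011000111 → 0, fb=0
71: 1011100100110001110 → 1, fb=0
72: 0111001001100011100 → 0, fb=0
73: 1110010011000111000 → 1, fb=0
74: 1100100110001110000 → 1, fb=0
75: 1001001100011100000 → 1, fb=1
76: 0010011000111000001 → 0, fb=0
77: 0100110001110000010 → 0, fb=0
78: 1001100011100000100 → 1, fb=1
79: 0011000111000001001 → 0, fb=1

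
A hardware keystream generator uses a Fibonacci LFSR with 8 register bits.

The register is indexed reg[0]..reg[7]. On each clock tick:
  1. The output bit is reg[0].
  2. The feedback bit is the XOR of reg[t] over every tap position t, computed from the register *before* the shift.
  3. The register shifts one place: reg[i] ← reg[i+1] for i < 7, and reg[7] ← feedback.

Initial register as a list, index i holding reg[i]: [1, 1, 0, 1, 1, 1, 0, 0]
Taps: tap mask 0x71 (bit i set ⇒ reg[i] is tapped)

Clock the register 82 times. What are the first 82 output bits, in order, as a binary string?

tick  register→output (feedback)
  0  11011100→1 (1)
  1  10111001→1 (0)
  2  01110010→0 (1)
  3  11100101→1 (0)
  4  11001010→1 (1)
  5  10010101→1 (0)
  6  00101010→0 (0)
  7  01010100→0 (1)
  8  10101001→1 (0)
  9  01010010→0 (1)
 10  10100101→1 (0)
 11  01001010→0 (0)
 12  10010100→1 (0)
 13  00101000→0 (1)
 14  01010001→0 (0)
 15  10100010→1 (0)
 16  01000100→0 (1)
 17  10001001→1 (0)
 18  00010010→0 (1)
 19  00100101→0 (1)
 20  01001011→0 (0)
 21  10010110→1 (1)
 22  00101101→0 (0)
 23  01011010→0 (0)
 24  10110100→1 (0)
 25  01101000→0 (1)
 26  11010001→1 (1)
 27  10100011→1 (0)
 28  01000110→0 (0)
 29  10001100→1 (1)
 30  00011001→0 (1)
 31  00110011→0 (1)
 32  01100111→0 (0)
 33  11001110→1 (0)
 34  10011100→1 (1)
 35  00111001→0 (1)
 36  01110011→0 (1)
 37  11100111→1 (1)
 38  11001111→1 (0)
 39  10011110→1 (0)
 40  00111100→0 (0)
 41  01111000→0 (1)
 42  11110001→1 (1)
 43  11100011→1 (0)
 44  11000110→1 (1)
 45  10001101→1 (1)
 46  00011011→0 (0)
 47  00110110→0 (0)
 48  01101100→0 (0)
 49  11011000→1 (0)
 50  10110000→1 (1)
 51  01100001→0 (0)
 52  11000010→1 (0)
 53  10000100→1 (0)
 54  00001000→0 (1)
 55  00010001→0 (0)
 56  00100010→0 (1)
 57  01000101→0 (1)
 58  10001011→1 (1)
 59  00010111→0 (0)
 60  00101110→0 (1)
 61  01011101→0 (0)
 62  10111010→1 (1)
 63  01110101→0 (1)
 64  11101011→1 (1)
 65  11010111→1 (1)
 66  10101111→1 (0)
 67  01011110→0 (1)
 68  10111101→1 (1)
 69  01111011→0 (0)
 70  11110110→1 (1)
 71  11101101→1 (1)
 72  11011011→1 (1)
 73  10110111→1 (1)
 74  01101111→0 (1)
 75  11011111→1 (0)
 76  10111110→1 (0)
 77  01111100→0 (0)
 78  11111000→1 (0)
 79  11110000→1 (1)
 80  11100001→1 (1)
 81  11000011→1 (0)

1101110010101001010001001011010001100111001111000110110000100010111010111101101111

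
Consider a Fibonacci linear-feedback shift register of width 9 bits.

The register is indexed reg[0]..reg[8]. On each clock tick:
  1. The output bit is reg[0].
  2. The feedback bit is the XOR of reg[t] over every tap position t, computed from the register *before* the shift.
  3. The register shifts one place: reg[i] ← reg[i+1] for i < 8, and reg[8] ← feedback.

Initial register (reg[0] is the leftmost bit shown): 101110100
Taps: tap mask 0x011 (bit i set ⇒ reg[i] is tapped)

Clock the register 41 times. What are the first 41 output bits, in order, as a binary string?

10111010000011010110110111011000001011010

step | reg (before) | out | fb
   0 | 101110100 | 1 | 0
   1 | 011101000 | 0 | 0
   2 | 111010000 | 1 | 0
   3 | 110100000 | 1 | 1
   4 | 101000001 | 1 | 1
   5 | 010000011 | 0 | 0
   6 | 100000110 | 1 | 1
   7 | 000001101 | 0 | 0
   8 | 000011010 | 0 | 1
   9 | 000110101 | 0 | 1
  10 | 001101011 | 0 | 0
  11 | 011010110 | 0 | 1
  12 | 110101101 | 1 | 1
  13 | 101011011 | 1 | 0
  14 | 010110110 | 0 | 1
  15 | 101101101 | 1 | 1
  16 | 011011011 | 0 | 1
  17 | 110110111 | 1 | 0
  18 | 101101110 | 1 | 1
  19 | 011011101 | 0 | 1
  20 | 110111011 | 1 | 0
  21 | 101110110 | 1 | 0
  22 | 011101100 | 0 | 0
  23 | 111011000 | 1 | 0
  24 | 110110000 | 1 | 0
  25 | 101100000 | 1 | 1
  26 | 011000001 | 0 | 0
  27 | 110000010 | 1 | 1
  28 | 100000101 | 1 | 1
  29 | 000001011 | 0 | 0
  30 | 000010110 | 0 | 1
  31 | 000101101 | 0 | 0
  32 | 001011010 | 0 | 1
  33 | 010110101 | 0 | 1
  34 | 101101011 | 1 | 1
  35 | 011010111 | 0 | 1
  36 | 110101111 | 1 | 1
  37 | 101011111 | 1 | 0
  38 | 010111110 | 0 | 1
  39 | 101111101 | 1 | 0
  40 | 011111010 | 0 | 1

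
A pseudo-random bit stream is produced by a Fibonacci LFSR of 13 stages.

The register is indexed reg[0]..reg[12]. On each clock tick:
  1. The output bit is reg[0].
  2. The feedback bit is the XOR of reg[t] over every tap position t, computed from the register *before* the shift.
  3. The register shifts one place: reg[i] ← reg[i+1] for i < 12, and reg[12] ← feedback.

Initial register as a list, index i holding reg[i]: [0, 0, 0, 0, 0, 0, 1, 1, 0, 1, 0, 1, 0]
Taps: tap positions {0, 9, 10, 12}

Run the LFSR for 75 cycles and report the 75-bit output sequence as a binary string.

k : reg_k → out_k, fb_k
0: 0000001101010 → 0, fb=1
1: 0000011010101 → 0, fb=0
2: 0000110101010 → 0, fb=1
3: 0001101010101 → 0, fb=0
4: 0011010101010 → 0, fb=1
5: 0110101010101 → 0, fb=0
6: 1101010101010 → 1, fb=0
7: 1010101010100 → 1, fb=0
8: 0101010101000 → 0, fb=1
9: 1010101010001 → 1, fb=0
10: 0101010100010 → 0, fb=0
11: 1010101000100 → 1, fb=0
12: 0101010001000 → 0, fb=1
13: 1010100010001 → 1, fb=0
14: 0101000100010 → 0, fb=0
15: 1010001000100 → 1, fb=0
16: 0100010001000 → 0, fb=1
17: 1000100010001 → 1, fb=0
18: 0001000100010 → 0, fb=0
19: 0010001000100 → 0, fb=1
20: 0100010001001 → 0, fb=0
21: 1000100010010 → 1, fb=1
22: 0001000100101 → 0, fb=0
23: 0010001001010 → 0, fb=1
24: 0100010010101 → 0, fb=0
25: 1000100101010 → 1, fb=0
26: 0001001010100 → 0, fb=1
27: 0010010101001 → 0, fb=0
28: 0100101010010 → 0, fb=0
29: 1001010100100 → 1, fb=0
30: 0010101001000 → 0, fb=1
31: 0101010010001 → 0, fb=1
32: 1010100100011 → 1, fb=0
33: 0101001000110 → 0, fb=1
34: 1010010001101 → 1, fb=0
35: 0100100011010 → 0, fb=1
36: 1001000110101 → 1, fb=1
37: 0010001101011 → 0, fb=0
38: 0100011010110 → 0, fb=1
39: 1000110101101 → 1, fb=0
40: 0001101011010 → 0, fb=1
41: 0011010110101 → 0, fb=0
42: 0110101101010 → 0, fb=1
43: 1101011010101 → 1, fb=1
44: 1010110101011 → 1, fb=1
45: 0101101010111 → 0, fb=0
46: 1011010101110 → 1, fb=1
47: 0110101011101 → 0, fb=1
48: 1101010111011 → 1, fb=1
49: 1010101110111 → 1, fb=1
50: 0101011101111 → 0, fb=1
51: 1010111011111 → 1, fb=0
52: 0101110111110 → 0, fb=0
53: 1011101111100 → 1, fb=1
54: 0111011111001 → 0, fb=0
55: 1110111110010 → 1, fb=1
56: 1101111100101 → 1, fb=1
57: 1011111001011 → 1, fb=1
58: 0111110010111 → 0, fb=0
59: 1111100101110 → 1, fb=1
60: 1111001011101 → 1, fb=0
61: 1110010111010 → 1, fb=0
62: 1100101110100 → 1, fb=0
63: 1001011101000 → 1, fb=0
64: 0010111010000 → 0, fb=0
65: 0101110100000 → 0, fb=0
66: 1011101000000 → 1, fb=1
67: 0111010000001 → 0, fb=1
68: 1110100000011 → 1, fb=0
69: 1101000000110 → 1, fb=0
70: 1010000001100 → 1, fb=1
71: 0100000011001 → 0, fb=0
72: 1000000110010 → 1, fb=1
73: 0000001100101 → 0, fb=0
74: 0000011001010 → 0, fb=1

000000110101010101000100010001001010100100011010110101011101111100101110100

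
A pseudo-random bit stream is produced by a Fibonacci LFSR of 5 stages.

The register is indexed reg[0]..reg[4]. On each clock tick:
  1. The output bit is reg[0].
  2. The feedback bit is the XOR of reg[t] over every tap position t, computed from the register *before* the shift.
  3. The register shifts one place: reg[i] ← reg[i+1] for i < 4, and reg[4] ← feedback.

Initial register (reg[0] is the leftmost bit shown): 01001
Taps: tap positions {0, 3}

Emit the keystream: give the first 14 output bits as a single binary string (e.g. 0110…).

k : reg_k → out_k, fb_k
0: 01001 → 0, fb=0
1: 10010 → 1, fb=0
2: 00100 → 0, fb=0
3: 01000 → 0, fb=0
4: 10000 → 1, fb=1
5: 00001 → 0, fb=0
6: 00010 → 0, fb=1
7: 00101 → 0, fb=0
8: 01010 → 0, fb=1
9: 10101 → 1, fb=1
10: 01011 → 0, fb=1
11: 10111 → 1, fb=0
12: 01110 → 0, fb=1
13: 11101 → 1, fb=1

01001000010101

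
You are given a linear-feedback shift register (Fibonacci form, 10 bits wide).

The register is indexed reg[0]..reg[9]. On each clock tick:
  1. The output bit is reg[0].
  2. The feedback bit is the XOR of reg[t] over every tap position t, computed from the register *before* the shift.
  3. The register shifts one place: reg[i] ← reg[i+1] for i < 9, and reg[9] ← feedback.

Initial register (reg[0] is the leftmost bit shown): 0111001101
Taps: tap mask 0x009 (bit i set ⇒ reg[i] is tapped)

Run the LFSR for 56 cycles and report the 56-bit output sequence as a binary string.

tick  register→output (feedback)
  0  0111001101→0 (1)
  1  1110011011→1 (1)
  2  1100110111→1 (1)
  3  1001101111→1 (0)
  4  0011011110→0 (1)
  5  0110111101→0 (0)
  6  1101111010→1 (0)
  7  1011110100→1 (0)
  8  0111101000→0 (1)
  9  1111010001→1 (0)
 10  1110100010→1 (1)
 11  1101000101→1 (0)
 12  1010001010→1 (1)
 13  0100010101→0 (0)
 14  1000101010→1 (1)
 15  0001010101→0 (1)
 16  0010101011→0 (0)
 17  0101010110→0 (1)
 18  1010101101→1 (1)
 19  0101011011→0 (1)
 20  1010110111→1 (1)
 21  0101101111→0 (1)
 22  1011011111→1 (0)
 23  0110111110→0 (0)
 24  1101111100→1 (0)
 25  1011111000→1 (0)
 26  0111110000→0 (1)
 27  1111100001→1 (0)
 28  1111000010→1 (0)
 29  1110000100→1 (1)
 30  1100001001→1 (1)
 31  1000010011→1 (1)
 32  0000100111→0 (0)
 33  0001001110→0 (1)
 34  0010011101→0 (0)
 35  0100111010→0 (0)
 36  1001110100→1 (0)
 37  0011101000→0 (1)
 38  0111010001→0 (1)
 39  1110100011→1 (1)
 40  1101000111→1 (0)
 41  1010001110→1 (1)
 42  0100011101→0 (0)
 43  1000111010→1 (1)
 44  0001110101→0 (1)
 45  0011101011→0 (1)
 46  0111010111→0 (1)
 47  1110101111→1 (1)
 48  1101011111→1 (0)
 49  1010111110→1 (1)
 50  0101111101→0 (1)
 51  1011111011→1 (0)
 52  0111110110→0 (1)
 53  1111101101→1 (0)
 54  1111011010→1 (0)
 55  1110110100→1 (1)

01110011011110100010101011011111000010011101000111010111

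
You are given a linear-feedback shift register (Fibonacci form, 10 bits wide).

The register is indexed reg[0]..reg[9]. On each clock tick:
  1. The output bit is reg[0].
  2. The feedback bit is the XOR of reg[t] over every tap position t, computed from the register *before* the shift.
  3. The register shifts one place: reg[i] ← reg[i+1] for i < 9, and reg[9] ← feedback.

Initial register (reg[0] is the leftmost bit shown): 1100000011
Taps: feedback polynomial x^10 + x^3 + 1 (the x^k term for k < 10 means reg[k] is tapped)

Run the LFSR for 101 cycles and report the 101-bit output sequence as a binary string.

tick  register→output (feedback)
  0  1100000011→1 (1)
  1  1000000111→1 (1)
  2  0000001111→0 (0)
  3  0000011110→0 (0)
  4  0000111100→0 (0)
  5  0001111000→0 (1)
  6  0011110001→0 (1)
  7  0111100011→0 (1)
  8  1111000111→1 (0)
  9  1110001110→1 (1)
 10  1100011101→1 (1)
 11  1000111011→1 (1)
 12  0001110111→0 (1)
 13  0011101111→0 (1)
 14  0111011111→0 (1)
 15  1110111111→1 (1)
 16  1101111111→1 (0)
 17  1011111110→1 (0)
 18  0111111100→0 (1)
 19  1111111001→1 (0)
 20  1111110010→1 (0)
 21  1111100100→1 (0)
 22  1111001000→1 (0)
 23  1110010000→1 (1)
 24  1100100001→1 (1)
 25  1001000011→1 (0)
 26  0010000110→0 (0)
 27  0100001100→0 (0)
 28  1000011000→1 (1)
 29  0000110001→0 (0)
 30  0001100010→0 (1)
 31  0011000101→0 (1)
 32  0110001011→0 (0)
 33  1100010110→1 (1)
 34  1000101101→1 (1)
 35  0001011011→0 (1)
 36  0010110111→0 (0)
 37  0101101110→0 (1)
 38  1011011101→1 (0)
 39  0110111010→0 (0)
 40  1101110100→1 (0)
 41  1011101000→1 (0)
 42  0111010000→0 (1)
 43  1110100001→1 (1)
 44  1101000011→1 (0)
 45  1010000110→1 (1)
 46  0100001101→0 (0)
 47  1000011010→1 (1)
 48  0000110101→0 (0)
 49  0001101010→0 (1)
 50  0011010101→0 (1)
 51  0110101011→0 (0)
 52  1101010110→1 (0)
 53  1010101100→1 (1)
 54  0101011001→0 (1)
 55  1010110011→1 (1)
 56  0101100111→0 (1)
 57  1011001111→1 (0)
 58  0110011110→0 (0)
 59  1100111100→1 (1)
 60  1001111001→1 (0)
 61  0011110010→0 (1)
 62  0111100101→0 (1)
 63  1111001011→1 (0)
 64  1110010110→1 (1)
 65  1100101101→1 (1)
 66  1001011011→1 (0)
 67  0010110110→0 (0)
 68  0101101100→0 (1)
 69  1011011001→1 (0)
 70  0110110010→0 (0)
 71  1101100100→1 (0)
 72  1011001000→1 (0)
 73  0110010000→0 (0)
 74  1100100000→1 (1)
 75  1001000001→1 (0)
 76  0010000010→0 (0)
 77  0100000100→0 (0)
 78  1000001000→1 (1)
 79  0000010001→0 (0)
 80  0000100010→0 (0)
 81  0001000100→0 (1)
 82  0010001001→0 (0)
 83  0100010010→0 (0)
 84  1000100100→1 (1)
 85  0001001001→0 (1)
 86  0010010011→0 (0)
 87  0100100110→0 (0)
 88  1001001100→1 (0)
 89  0010011000→0 (0)
 90  0100110000→0 (0)
 91  1001100000→1 (0)
 92  0011000000→0 (1)
 93  0110000001→0 (0)
 94  1100000010→1 (1)
 95  1000000101→1 (1)
 96  0000001011→0 (0)
 97  0000010110→0 (0)
 98  0000101100→0 (0)
 99  0001011000→0 (1)
100  0010110001→0 (0)

11000000111100011101111111001000011000101101110100001101010110011110010110110010000010001001001100000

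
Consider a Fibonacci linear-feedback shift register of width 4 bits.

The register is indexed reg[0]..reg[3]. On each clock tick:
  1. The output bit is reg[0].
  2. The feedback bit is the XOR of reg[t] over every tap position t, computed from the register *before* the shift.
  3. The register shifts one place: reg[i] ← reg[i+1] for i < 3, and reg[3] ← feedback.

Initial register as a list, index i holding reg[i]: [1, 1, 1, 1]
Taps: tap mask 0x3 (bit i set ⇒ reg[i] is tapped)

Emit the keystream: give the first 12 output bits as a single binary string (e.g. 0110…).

step | reg (before) | out | fb
   0 | 1111 | 1 | 0
   1 | 1110 | 1 | 0
   2 | 1100 | 1 | 0
   3 | 1000 | 1 | 1
   4 | 0001 | 0 | 0
   5 | 0010 | 0 | 0
   6 | 0100 | 0 | 1
   7 | 1001 | 1 | 1
   8 | 0011 | 0 | 0
   9 | 0110 | 0 | 1
  10 | 1101 | 1 | 0
  11 | 1010 | 1 | 1

111100010011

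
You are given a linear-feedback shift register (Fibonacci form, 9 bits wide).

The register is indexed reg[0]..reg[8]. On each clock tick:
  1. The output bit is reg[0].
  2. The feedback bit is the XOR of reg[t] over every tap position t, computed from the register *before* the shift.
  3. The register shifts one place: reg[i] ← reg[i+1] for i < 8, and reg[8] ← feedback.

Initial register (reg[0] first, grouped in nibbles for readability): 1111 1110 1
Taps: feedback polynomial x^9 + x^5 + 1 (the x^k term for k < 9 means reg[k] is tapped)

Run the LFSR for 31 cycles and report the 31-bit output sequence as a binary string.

step | reg (before) | out | fb
   0 | 111111101 | 1 | 0
   1 | 111111010 | 1 | 0
   2 | 111110100 | 1 | 1
   3 | 111101001 | 1 | 0
   4 | 111010010 | 1 | 1
   5 | 110100101 | 1 | 1
   6 | 101001011 | 1 | 0
   7 | 010010110 | 0 | 0
   8 | 100101100 | 1 | 0
   9 | 001011000 | 0 | 1
  10 | 010110001 | 0 | 0
  11 | 101100010 | 1 | 1
  12 | 011000101 | 0 | 0
  13 | 110001010 | 1 | 0
  14 | 100010100 | 1 | 1
  15 | 000101001 | 0 | 1
  16 | 001010011 | 0 | 0
  17 | 010100110 | 0 | 0
  18 | 101001100 | 1 | 0
  19 | 010011000 | 0 | 1
  20 | 100110001 | 1 | 1
  21 | 001100011 | 0 | 0
  22 | 011000110 | 0 | 0
  23 | 110001100 | 1 | 0
  24 | 100011000 | 1 | 0
  25 | 000110000 | 0 | 0
  26 | 001100000 | 0 | 0
  27 | 011000000 | 0 | 0
  28 | 110000000 | 1 | 1
  29 | 100000001 | 1 | 1
  30 | 000000011 | 0 | 0

1111111010010110001010011000110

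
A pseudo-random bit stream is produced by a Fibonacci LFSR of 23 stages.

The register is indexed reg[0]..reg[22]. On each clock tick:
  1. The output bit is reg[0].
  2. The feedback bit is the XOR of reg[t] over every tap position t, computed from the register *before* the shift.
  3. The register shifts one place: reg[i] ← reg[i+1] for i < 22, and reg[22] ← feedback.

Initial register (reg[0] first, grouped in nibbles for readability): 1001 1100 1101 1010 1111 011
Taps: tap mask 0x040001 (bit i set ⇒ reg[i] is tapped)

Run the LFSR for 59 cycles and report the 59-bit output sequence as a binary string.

step | reg (before) | out | fb
   0 | 10011100110110101111011 | 1 | 0
   1 | 00111001101101011110110 | 0 | 1
   2 | 01110011011010111101101 | 0 | 0
   3 | 11100110110101111011010 | 1 | 0
   4 | 11001101101011110110100 | 1 | 0
   5 | 10011011010111101101000 | 1 | 1
   6 | 00110110101111011010001 | 0 | 1
   7 | 01101101011110110100011 | 0 | 0
   8 | 11011010111101101000110 | 1 | 1
   9 | 10110101111011010001101 | 1 | 1
  10 | 01101011110110100011011 | 0 | 1
  11 | 11010111101101000110111 | 1 | 0
  12 | 10101111011010001101110 | 1 | 1
  13 | 01011110110100011011101 | 0 | 1
  14 | 10111101101000110111011 | 1 | 0
  15 | 01111011010001101110110 | 0 | 1
  16 | 11110110100011011101101 | 1 | 1
  17 | 11101101000110111011011 | 1 | 0
  18 | 11011010001101110110110 | 1 | 0
  19 | 10110100011011101101100 | 1 | 1
  20 | 01101000110111011011001 | 0 | 1
  21 | 11010001101110110110011 | 1 | 0
  22 | 10100011011101101100110 | 1 | 1
  23 | 01000110111011011001101 | 0 | 0
  24 | 10001101110110110011010 | 1 | 0
  25 | 00011011101101100110100 | 0 | 1
  26 | 00110111011011001101001 | 0 | 0
  27 | 01101110110110011010010 | 0 | 1
  28 | 11011101101100110100101 | 1 | 1
  29 | 10111011011001101001011 | 1 | 1
  30 | 01110110110011010010111 | 0 | 1
  31 | 11101101100110100101111 | 1 | 1
  32 | 11011011001101001011111 | 1 | 0
  33 | 10110110011010010111110 | 1 | 0
  34 | 01101100110100101111100 | 0 | 1
  35 | 11011001101001011111001 | 1 | 0
  36 | 10110011010010111110010 | 1 | 0
  37 | 01100110100101111100100 | 0 | 0
  38 | 11001101001011111001000 | 1 | 1
  39 | 10011010010111110010001 | 1 | 0
  40 | 00110100101111100100010 | 0 | 0
  41 | 01101001011111001000100 | 0 | 0
  42 | 11010010111110010001000 | 1 | 1
  43 | 10100101111100100010001 | 1 | 0
  44 | 01001011111001000100010 | 0 | 0
  45 | 10010111110010001000100 | 1 | 1
  46 | 00101111100100010001001 | 0 | 0
  47 | 01011111001000100010010 | 0 | 1
  48 | 10111110010001000100101 | 1 | 1
  49 | 01111100100010001001011 | 0 | 0
  50 | 11111001000100010010110 | 1 | 0
  51 | 11110010001000100101100 | 1 | 1
  52 | 11100100010001001011001 | 1 | 0
  53 | 11001000100010010110010 | 1 | 0
  54 | 10010001000100101100100 | 1 | 1
  55 | 00100010001001011001001 | 0 | 0
  56 | 01000100010010110010010 | 0 | 1
  57 | 10001000100101100100101 | 1 | 1
  58 | 00010001001011001001011 | 0 | 0

10011100110110101111011010001101110110110011010010111110010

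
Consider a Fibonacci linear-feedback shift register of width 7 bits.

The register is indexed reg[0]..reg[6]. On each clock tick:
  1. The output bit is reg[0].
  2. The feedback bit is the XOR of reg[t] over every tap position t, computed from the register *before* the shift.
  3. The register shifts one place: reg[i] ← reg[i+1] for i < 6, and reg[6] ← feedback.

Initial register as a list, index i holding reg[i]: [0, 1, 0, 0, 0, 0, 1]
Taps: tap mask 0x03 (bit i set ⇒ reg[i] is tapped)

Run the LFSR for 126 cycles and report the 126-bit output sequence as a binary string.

tick  register→output (feedback)
  0  0100001→0 (1)
  1  1000011→1 (1)
  2  0000111→0 (0)
  3  0001110→0 (0)
  4  0011100→0 (0)
  5  0111000→0 (1)
  6  1110001→1 (0)
  7  1100010→1 (0)
  8  1000100→1 (1)
  9  0001001→0 (0)
 10  0010010→0 (0)
 11  0100100→0 (1)
 12  1001001→1 (1)
 13  0010011→0 (0)
 14  0100110→0 (1)
 15  1001101→1 (1)
 16  0011011→0 (0)
 17  0110110→0 (1)
 18  1101101→1 (0)
 19  1011010→1 (1)
 20  0110101→0 (1)
 21  1101011→1 (0)
 22  1010110→1 (1)
 23  0101101→0 (1)
 24  1011011→1 (1)
 25  0110111→0 (1)
 26  1101111→1 (0)
 27  1011110→1 (1)
 28  0111101→0 (1)
 29  1111011→1 (0)
 30  1110110→1 (0)
 31  1101100→1 (0)
 32  1011000→1 (1)
 33  0110001→0 (1)
 34  1100011→1 (0)
 35  1000110→1 (1)
 36  0001101→0 (0)
 37  0011010→0 (0)
 38  0110100→0 (1)
 39  1101001→1 (0)
 40  1010010→1 (1)
 41  0100101→0 (1)
 42  1001011→1 (1)
 43  0010111→0 (0)
 44  0101110→0 (1)
 45  1011101→1 (1)
 46  0111011→0 (1)
 47  1110111→1 (0)
 48  1101110→1 (0)
 49  1011100→1 (1)
 50  0111001→0 (1)
 51  1110011→1 (0)
 52  1100110→1 (0)
 53  1001100→1 (1)
 54  0011001→0 (0)
 55  0110010→0 (1)
 56  1100101→1 (0)
 57  1001010→1 (1)
 58  0010101→0 (0)
 59  0101010→0 (1)
 60  1010101→1 (1)
 61  0101011→0 (1)
 62  1010111→1 (1)
 63  0101111→0 (1)
 64  1011111→1 (1)
 65  0111111→0 (1)
 66  1111111→1 (0)
 67  1111110→1 (0)
 68  1111100→1 (0)
 69  1111000→1 (0)
 70  1110000→1 (0)
 71  1100000→1 (0)
 72  1000000→1 (1)
 73  0000001→0 (0)
 74  0000010→0 (0)
 75  0000100→0 (0)
 76  0001000→0 (0)
 77  0010000→0 (0)
 78  0100000→0 (1)
 79  1000001→1 (1)
 80  0000011→0 (0)
 81  0000110→0 (0)
 82  0001100→0 (0)
 83  0011000→0 (0)
 84  0110000→0 (1)
 85  1100001→1 (0)
 86  1000010→1 (1)
 87  0000101→0 (0)
 88  0001010→0 (0)
 89  0010100→0 (0)
 90  0101000→0 (1)
 91  1010001→1 (1)
 92  0100011→0 (1)
 93  1000111→1 (1)
 94  0001111→0 (0)
 95  0011110→0 (0)
 96  0111100→0 (1)
 97  1111001→1 (0)
 98  1110010→1 (0)
 99  1100100→1 (0)
100  1001000→1 (1)
101  0010001→0 (0)
102  0100010→0 (1)
103  1000101→1 (1)
104  0001011→0 (0)
105  0010110→0 (0)
106  0101100→0 (1)
107  1011001→1 (1)
108  0110011→0 (1)
109  1100111→1 (0)
110  1001110→1 (1)
111  0011101→0 (0)
112  0111010→0 (1)
113  1110101→1 (0)
114  1101010→1 (0)
115  1010100→1 (1)
116  0101001→0 (1)
117  1010011→1 (1)
118  0100111→0 (1)
119  1001111→1 (1)
120  0011111→0 (0)
121  0111110→0 (1)
122  1111101→1 (0)
123  1111010→1 (0)
124  1110100→1 (0)
125  1101000→1 (0)

010000111000100100110110101101111011000110100101110111001100101010111111100000010000011000010100011110010001011001110101001111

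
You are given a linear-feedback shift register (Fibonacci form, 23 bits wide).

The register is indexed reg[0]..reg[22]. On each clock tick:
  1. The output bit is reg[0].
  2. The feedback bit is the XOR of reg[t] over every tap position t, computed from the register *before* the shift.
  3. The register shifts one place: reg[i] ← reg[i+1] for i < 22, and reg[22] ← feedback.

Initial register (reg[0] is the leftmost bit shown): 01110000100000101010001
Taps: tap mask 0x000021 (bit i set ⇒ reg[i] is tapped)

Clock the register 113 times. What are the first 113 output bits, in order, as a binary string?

tick  register→output (feedback)
  0  01110000100000101010001→0 (0)
  1  11100001000001010100010→1 (1)
  2  11000010000010101000101→1 (1)
  3  10000100000101010001011→1 (0)
  4  00001000001010100010110→0 (0)
  5  00010000010101000101100→0 (0)
  6  00100000101010001011000→0 (0)
  7  01000001010100010110000→0 (0)
  8  10000010101000101100000→1 (1)
  9  00000101010001011000001→0 (1)
 10  00001010100010110000011→0 (0)
 11  00010101000101100000110→0 (1)
 12  00101010001011000001101→0 (0)
 13  01010100010110000011010→0 (1)
 14  10101000101100000110101→1 (1)
 15  01010001011000001101011→0 (0)
 16  10100010110000011010110→1 (1)
 17  01000101100000110101101→0 (1)
 18  10001011000001101011011→1 (1)
 19  00010110000011010110111→0 (1)
 20  00101100000110101101111→0 (1)
 21  01011000001101011011111→0 (0)
 22  10110000011010110111110→1 (1)
 23  01100000110101101111101→0 (0)
 24  11000001101011011111010→1 (1)
 25  10000011010110111110101→1 (1)
 26  00000110101101111101011→0 (1)
 27  00001101011011111010111→0 (1)
 28  00011010110111110101111→0 (0)
 29  00110101101111101011110→0 (1)
 30  01101011011111010111101→0 (0)
 31  11010110111110101111010→1 (0)
 32  10101101111101011110100→1 (0)
 33  01011011111010111101000→0 (0)
 34  10110111110101111010000→1 (0)
 35  01101111101011110100000→0 (1)
 36  11011111010111101000001→1 (0)
 37  10111110101111010000010→1 (0)
 38  01111101011110100000100→0 (1)
 39  11111010111101000001001→1 (1)
 40  11110101111010000010011→1 (0)
 41  11101011110100000100110→1 (1)
 42  11010111101000001001101→1 (0)
 43  10101111010000010011010→1 (0)
 44  01011110100000100110100→0 (1)
 45  10111101000001001101001→1 (0)
 46  01111010000010011010010→0 (0)
 47  11110100000100110100100→1 (0)
 48  11101000001001101001000→1 (1)
 49  11010000010011010010001→1 (1)
 50  10100000100110100100011→1 (1)
 51  01000001001101001000111→0 (0)
 52  10000010011010010001110→1 (1)
 53  00000100110100100011101→0 (1)
 54  00001001101001000111011→0 (0)
 55  00010011010010001110110→0 (0)
 56  00100110100100011101100→0 (1)
 57  01001101001000111011001→0 (1)
 58  10011010010001110110011→1 (1)
 59  00110100100011101100111→0 (1)
 60  01101001000111011001111→0 (0)
 61  11010010001110110011110→1 (1)
 62  10100100011101100111101→1 (0)
 63  01001000111011001111010→0 (0)
 64  10010001110110011110100→1 (1)
 65  00100011101100111101001→0 (0)
 66  01000111011001111010010→0 (1)
 67  10001110110011110100101→1 (0)
 68  00011101100111101001010→0 (1)
 69  00111011001111010010101→0 (0)
 70  01110110011110100101010→0 (1)
 71  11101100111101001010101→1 (0)
 72  11011001111010010101010→1 (1)
 73  10110011110100101010101→1 (1)
 74  01100111101001010101011→0 (1)
 75  11001111010010101010111→1 (0)
 76  10011110100101010101110→1 (0)
 77  00111101001010101011100→0 (1)
 78  01111010010101010111001→0 (0)
 79  11110100101010101110010→1 (0)
 80  11101001010101011100100→1 (1)
 81  11010010101010111001001→1 (1)
 82  10100101010101110010011→1 (0)
 83  01001010101011100100110→0 (0)
 84  10010101010111001001100→1 (0)
 85  00101010101110010011000→0 (0)
 86  01010101011100100110000→0 (1)
 87  10101010111001001100001→1 (1)
 88  01010101110010011000011→0 (1)
 89  10101011100100110000111→1 (1)
 90  01010111001001100001111→0 (1)
 91  10101110010011000011111→1 (0)
 92  01011100100110000111110→0 (1)
 93  10111001001100001111101→1 (1)
 94  01110010011000011111011→0 (0)
 95  11100100110000111110110→1 (0)
 96  11001001100001111101100→1 (1)
 97  10010011000011111011001→1 (1)
 98  00100110000111110110011→0 (1)
 99  01001100001111101100111→0 (1)
100  10011000011111011001111→1 (1)
101  00110000111110110011111→0 (0)
102  01100001111101100111110→0 (0)
103  11000011111011001111100→1 (1)
104  10000111110110011111001→1 (0)
105  00001111101100111110010→0 (1)
106  00011111011001111100101→0 (1)
107  00111110110011111001011→0 (1)
108  01111101100111110010111→0 (1)
109  11111011001111100101111→1 (1)
110  11110110011111001011111→1 (0)
111  11101100111110010111110→1 (0)
112  11011001111100101111100→1 (1)

01110000100000101010001011000001101011011111010111101000001001101001000111011001111010010101010111001001100001111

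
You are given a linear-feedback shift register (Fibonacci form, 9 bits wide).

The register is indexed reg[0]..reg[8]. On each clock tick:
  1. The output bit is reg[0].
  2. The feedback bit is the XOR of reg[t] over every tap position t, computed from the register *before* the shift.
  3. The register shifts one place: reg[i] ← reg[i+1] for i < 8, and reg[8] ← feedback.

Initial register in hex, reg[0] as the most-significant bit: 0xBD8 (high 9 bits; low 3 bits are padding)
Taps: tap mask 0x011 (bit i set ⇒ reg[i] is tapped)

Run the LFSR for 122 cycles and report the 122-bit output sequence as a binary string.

k : reg_k → out_k, fb_k
0: 101111011 → 1, fb=0
1: 011110110 → 0, fb=1
2: 111101101 → 1, fb=1
3: 111011011 → 1, fb=0
4: 110110110 → 1, fb=0
5: 101101100 → 1, fb=1
6: 011011001 → 0, fb=1
7: 110110011 → 1, fb=0
8: 101100110 → 1, fb=1
9: 011001101 → 0, fb=0
10: 110011010 → 1, fb=0
11: 100110100 → 1, fb=0
12: 001101000 → 0, fb=0
13: 011010000 → 0, fb=1
14: 110100001 → 1, fb=1
15: 101000011 → 1, fb=1
16: 010000111 → 0, fb=0
17: 100001110 → 1, fb=1
18: 000011101 → 0, fb=1
19: 000111011 → 0, fb=1
20: 001110111 → 0, fb=1
21: 011101111 → 0, fb=0
22: 111011110 → 1, fb=0
23: 110111100 → 1, fb=0
24: 101111000 → 1, fb=0
25: 011110000 → 0, fb=1
26: 111100001 → 1, fb=1
27: 111000011 → 1, fb=1
28: 110000111 → 1, fb=1
29: 100001111 → 1, fb=1
30: 000011111 → 0, fb=1
31: 000111111 → 0, fb=1
32: 001111111 → 0, fb=1
33: 011111111 → 0, fb=1
34: 111111111 → 1, fb=0
35: 111111110 → 1, fb=0
36: 111111100 → 1, fb=0
37: 111111000 → 1, fb=0
38: 111110000 → 1, fb=0
39: 111100000 → 1, fb=1
40: 111000001 → 1, fb=1
41: 110000011 → 1, fb=1
42: 100000111 → 1, fb=1
43: 000001111 → 0, fb=0
44: 000011110 → 0, fb=1
45: 000111101 → 0, fb=1
46: 001111011 → 0, fb=1
47: 011110111 → 0, fb=1
48: 111101111 → 1, fb=1
49: 111011111 → 1, fb=0
50: 110111110 → 1, fb=0
51: 101111100 → 1, fb=0
52: 011111000 → 0, fb=1
53: 111110001 → 1, fb=0
54: 111100010 → 1, fb=1
55: 111000101 → 1, fb=1
56: 110001011 → 1, fb=1
57: 100010111 → 1, fb=0
58: 000101110 → 0, fb=0
59: 001011100 → 0, fb=1
60: 010111001 → 0, fb=1
61: 101110011 → 1, fb=0
62: 011100110 → 0, fb=0
63: 111001100 → 1, fb=1
64: 110011001 → 1, fb=0
65: 100110010 → 1, fb=0
66: 001100100 → 0, fb=0
67: 011001000 → 0, fb=0
68: 110010000 → 1, fb=0
69: 100100000 → 1, fb=1
70: 001000001 → 0, fb=0
71: 010000010 → 0, fb=0
72: 100000100 → 1, fb=1
73: 000001001 → 0, fb=0
74: 000010010 → 0, fb=1
75: 000100101 → 0, fb=0
76: 001001010 → 0, fb=0
77: 010010100 → 0, fb=1
78: 100101001 → 1, fb=1
79: 001010011 → 0, fb=1
80: 010100111 → 0, fb=0
81: 101001110 → 1, fb=1
82: 010011101 → 0, fb=1
83: 100111011 → 1, fb=0
84: 001110110 → 0, fb=1
85: 011101101 → 0, fb=0
86: 111011010 → 1, fb=0
87: 110110100 → 1, fb=0
88: 101101000 → 1, fb=1
89: 011010001 → 0, fb=1
90: 110100011 → 1, fb=1
91: 101000111 → 1, fb=1
92: 010001111 → 0, fb=0
93: 100011110 → 1, fb=0
94: 000111100 → 0, fb=1
95: 001111001 → 0, fb=1
96: 011110011 → 0, fb=1
97: 111100111 → 1, fb=1
98: 111001111 → 1, fb=1
99: 110011111 → 1, fb=0
100: 100111110 → 1, fb=0
101: 001111100 → 0, fb=1
102: 011111001 → 0, fb=1
103: 111110011 → 1, fb=0
104: 111100110 → 1, fb=1
105: 111001101 → 1, fb=1
106: 110011011 → 1, fb=0
107: 100110110 → 1, fb=0
108: 001101100 → 0, fb=0
109: 011011000 → 0, fb=1
110: 110110001 → 1, fb=0
111: 101100010 → 1, fb=1
112: 011000101 → 0, fb=0
113: 110001010 → 1, fb=1
114: 100010101 → 1, fb=0
115: 000101010 → 0, fb=0
116: 001010100 → 0, fb=1
117: 010101001 → 0, fb=0
118: 101010010 → 1, fb=0
119: 010100100 → 0, fb=0
120: 101001000 → 1, fb=1
121: 010010001 → 0, fb=1

10111101101100110100001110111100001111111110000011110111110001011100110010000010010100111011010001111001111100110110001010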